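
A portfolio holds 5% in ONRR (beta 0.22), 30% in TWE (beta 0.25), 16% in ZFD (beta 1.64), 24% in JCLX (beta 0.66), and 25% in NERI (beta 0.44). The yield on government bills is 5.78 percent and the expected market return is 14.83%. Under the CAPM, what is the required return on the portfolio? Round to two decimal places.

β_P = Σ w_i β_i = 0.05×0.22 + 0.30×0.25 + 0.16×1.64 + 0.24×0.66 + 0.25×0.44 = 0.6168
MRP = 14.83% − 5.78% = 9.05%
E(R_P) = R_f + β_P × MRP = 5.78% + 0.6168 × 9.05% = 11.36%

11.36%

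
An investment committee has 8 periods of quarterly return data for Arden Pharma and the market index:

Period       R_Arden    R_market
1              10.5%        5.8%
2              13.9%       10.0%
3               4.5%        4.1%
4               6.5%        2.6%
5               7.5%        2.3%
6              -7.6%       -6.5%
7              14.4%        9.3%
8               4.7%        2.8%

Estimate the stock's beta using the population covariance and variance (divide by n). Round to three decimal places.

Mean R_i = (10.5 + 13.9 + 4.5 + 6.5 + 7.5 − 7.6 + 14.4 + 4.7) / 8 = 6.8000%
Mean R_m = (5.8 + 10.0 + 4.1 + 2.6 + 2.3 − 6.5 + 9.3 + 2.8) / 8 = 3.8000%
Σ(R_i − R̄_i)(R_m − R̄_m) = 242.2600  ⇒  Cov = 242.2600 / 8 = 30.2825
Σ(R_m − R̄_m)² = 183.5600  ⇒  Var(R_m) = 183.5600 / 8 = 22.9450
β = Cov / Var(R_m) = 30.2825 / 22.9450 = 1.3198

1.320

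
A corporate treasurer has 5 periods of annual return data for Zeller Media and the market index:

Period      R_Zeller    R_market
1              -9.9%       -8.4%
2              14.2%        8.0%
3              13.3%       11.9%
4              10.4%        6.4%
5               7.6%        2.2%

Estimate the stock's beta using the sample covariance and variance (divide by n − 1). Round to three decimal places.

Mean R_i = (-9.9 + 14.2 + 13.3 + 10.4 + 7.6) / 5 = 7.1200%
Mean R_m = (-8.4 + 8.0 + 11.9 + 6.4 + 2.2) / 5 = 4.0200%
Σ(R_i − R̄_i)(R_m − R̄_m) = 295.1980  ⇒  Cov = 295.1980 / 4 = 73.7995
Σ(R_m − R̄_m)² = 241.1680  ⇒  Var(R_m) = 241.1680 / 4 = 60.2920
β = Cov / Var(R_m) = 73.7995 / 60.2920 = 1.2240

1.224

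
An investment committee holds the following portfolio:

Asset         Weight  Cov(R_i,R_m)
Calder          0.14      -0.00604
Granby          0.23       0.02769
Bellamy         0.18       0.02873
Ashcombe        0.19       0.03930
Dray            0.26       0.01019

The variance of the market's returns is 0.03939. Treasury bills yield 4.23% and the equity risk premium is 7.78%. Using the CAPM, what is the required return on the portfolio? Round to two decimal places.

8.34%

β_Calder = -0.00604 / 0.03939 = -0.1533
β_Granby = 0.02769 / 0.03939 = 0.7030
β_Bellamy = 0.02873 / 0.03939 = 0.7294
β_Ashcombe = 0.03930 / 0.03939 = 0.9977
β_Dray = 0.01019 / 0.03939 = 0.2587
β_P = Σ w_i β_i = 0.14×-0.1533 + 0.23×0.7030 + 0.18×0.7294 + 0.19×0.9977 + 0.26×0.2587 = 0.5283
E(R_P) = R_f + β_P × MRP = 4.23% + 0.5283 × 7.78% = 8.34%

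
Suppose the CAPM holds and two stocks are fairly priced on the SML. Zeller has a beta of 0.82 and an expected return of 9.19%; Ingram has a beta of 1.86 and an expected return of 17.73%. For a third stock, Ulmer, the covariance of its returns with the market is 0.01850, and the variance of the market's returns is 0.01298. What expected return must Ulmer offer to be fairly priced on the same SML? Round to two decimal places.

MRP = (17.73% − 9.19%) / (1.86 − 0.82) = 8.2115%
R_f = 9.19% − 0.82 × 8.2115% = 2.4566%
β_Ulmer = Cov / Var(R_m) = 0.01850 / 0.01298 = 1.4253
E(R_Ulmer) = R_f + β × MRP = 2.4566% + 1.4253 × 8.2115% = 14.16%

14.16%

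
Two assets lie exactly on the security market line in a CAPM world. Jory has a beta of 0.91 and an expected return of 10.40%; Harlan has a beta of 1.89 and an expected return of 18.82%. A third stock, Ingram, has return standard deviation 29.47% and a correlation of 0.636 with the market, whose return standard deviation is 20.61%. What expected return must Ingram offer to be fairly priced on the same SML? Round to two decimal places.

10.39%

MRP = (18.82% − 10.40%) / (1.89 − 0.91) = 8.5918%
R_f = 10.40% − 0.91 × 8.5918% = 2.5815%
β_Ingram = ρ·σ_i/σ_m = 0.636 × 29.47 / 20.61 = 0.9094
E(R_Ingram) = R_f + β × MRP = 2.5815% + 0.9094 × 8.5918% = 10.39%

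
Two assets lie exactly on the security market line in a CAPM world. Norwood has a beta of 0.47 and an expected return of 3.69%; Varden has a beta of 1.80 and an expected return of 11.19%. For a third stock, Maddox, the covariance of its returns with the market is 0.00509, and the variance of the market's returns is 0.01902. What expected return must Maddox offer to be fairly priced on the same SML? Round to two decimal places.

MRP = (11.19% − 3.69%) / (1.80 − 0.47) = 5.6391%
R_f = 3.69% − 0.47 × 5.6391% = 1.0396%
β_Maddox = Cov / Var(R_m) = 0.00509 / 0.01902 = 0.2676
E(R_Maddox) = R_f + β × MRP = 1.0396% + 0.2676 × 5.6391% = 2.55%

2.55%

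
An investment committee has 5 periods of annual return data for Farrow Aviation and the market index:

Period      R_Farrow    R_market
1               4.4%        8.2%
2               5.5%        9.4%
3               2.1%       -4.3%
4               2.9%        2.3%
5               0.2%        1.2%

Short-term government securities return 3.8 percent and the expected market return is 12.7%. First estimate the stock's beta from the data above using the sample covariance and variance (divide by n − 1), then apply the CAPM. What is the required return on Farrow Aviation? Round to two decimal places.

6.30%

Mean R_i = (4.4 + 5.5 + 2.1 + 2.9 + 0.2) / 5 = 3.0200%
Mean R_m = (8.2 + 9.4 − 4.3 + 2.3 + 1.2) / 5 = 3.3600%
Σ(R_i − R̄_i)(R_m − R̄_m) = 34.9240  ⇒  Cov = 34.9240 / 4 = 8.7310
Σ(R_m − R̄_m)² = 124.3720  ⇒  Var(R_m) = 124.3720 / 4 = 31.0930
β = Cov / Var(R_m) = 8.7310 / 31.0930 = 0.2808
MRP = 12.7% − 3.8% = 8.90%
E(R) = R_f + β × MRP = 3.8% + 0.2808 × 8.9% = 6.30%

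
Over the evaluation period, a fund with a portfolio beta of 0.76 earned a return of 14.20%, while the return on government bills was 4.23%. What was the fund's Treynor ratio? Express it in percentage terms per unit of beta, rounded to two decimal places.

Treynor = (R_P − R_f) / β_P = (14.20% − 4.23%) / 0.7600 = 9.97% / 0.7600 = 13.12%

13.12%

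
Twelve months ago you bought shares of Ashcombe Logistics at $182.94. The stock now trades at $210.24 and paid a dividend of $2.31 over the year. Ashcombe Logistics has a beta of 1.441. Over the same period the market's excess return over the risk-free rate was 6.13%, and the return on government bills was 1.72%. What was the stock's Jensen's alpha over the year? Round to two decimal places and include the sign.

+5.63%

Realised HPR = (P1 + D1 − P0) / P0 = (210.24 + 2.31 − 182.94) / 182.94 = 29.61 / 182.94 = 16.1856%
CAPM required = R_f + β·MRP = 1.72% + 1.441 × 6.13% = 10.55333%
α = realised − required = 16.1856% − 10.55333% = +5.63%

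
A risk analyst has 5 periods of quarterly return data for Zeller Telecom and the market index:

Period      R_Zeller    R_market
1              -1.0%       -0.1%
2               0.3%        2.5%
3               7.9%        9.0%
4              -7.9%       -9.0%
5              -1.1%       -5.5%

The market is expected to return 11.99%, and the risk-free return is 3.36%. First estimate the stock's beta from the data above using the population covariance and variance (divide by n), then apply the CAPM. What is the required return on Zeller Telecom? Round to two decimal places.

9.86%

Mean R_i = (-1.0 + 0.3 + 7.9 − 7.9 − 1.1) / 5 = -0.3600%
Mean R_m = (-0.1 + 2.5 + 9.0 − 9.0 − 5.5) / 5 = -0.6200%
Σ(R_i − R̄_i)(R_m − R̄_m) = 147.9840  ⇒  Cov = 147.9840 / 5 = 29.5968
Σ(R_m − R̄_m)² = 196.5880  ⇒  Var(R_m) = 196.5880 / 5 = 39.3176
β = Cov / Var(R_m) = 29.5968 / 39.3176 = 0.7528
MRP = 11.99% − 3.36% = 8.63%
E(R) = R_f + β × MRP = 3.36% + 0.7528 × 8.63% = 9.86%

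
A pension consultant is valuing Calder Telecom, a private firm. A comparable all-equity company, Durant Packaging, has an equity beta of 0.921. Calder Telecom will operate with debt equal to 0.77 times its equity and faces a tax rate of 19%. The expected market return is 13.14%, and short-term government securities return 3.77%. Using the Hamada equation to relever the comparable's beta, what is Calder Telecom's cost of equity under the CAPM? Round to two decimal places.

β_L = β_U × [1 + (1 − t)(D/E)] = 0.921 × [1 + (1 − 0.19) × 0.77]
    = 0.921 × [1 + 0.81 × 0.77] = 0.921 × 1.6237 = 1.4954
MRP = 13.14% − 3.77% = 9.37%
E(R) = R_f + β_L × MRP = 3.77% + 1.4954 × 9.37% = 17.78%

17.78%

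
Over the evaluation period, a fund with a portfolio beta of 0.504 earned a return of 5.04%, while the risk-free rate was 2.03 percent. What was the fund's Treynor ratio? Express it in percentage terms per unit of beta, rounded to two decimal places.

Treynor = (R_P − R_f) / β_P = (5.04% − 2.03%) / 0.5040 = 3.01% / 0.5040 = 5.97%

5.97%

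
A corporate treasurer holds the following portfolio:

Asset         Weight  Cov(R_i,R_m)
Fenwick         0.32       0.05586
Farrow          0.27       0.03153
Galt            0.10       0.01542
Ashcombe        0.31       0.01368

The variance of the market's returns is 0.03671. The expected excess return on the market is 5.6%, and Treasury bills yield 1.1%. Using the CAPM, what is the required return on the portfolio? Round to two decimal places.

β_Fenwick = 0.05586 / 0.03671 = 1.5217
β_Farrow = 0.03153 / 0.03671 = 0.8589
β_Galt = 0.01542 / 0.03671 = 0.4200
β_Ashcombe = 0.01368 / 0.03671 = 0.3727
β_P = Σ w_i β_i = 0.32×1.5217 + 0.27×0.8589 + 0.10×0.4200 + 0.31×0.3727 = 0.8764
E(R_P) = R_f + β_P × MRP = 1.1% + 0.8764 × 5.6% = 6.01%

6.01%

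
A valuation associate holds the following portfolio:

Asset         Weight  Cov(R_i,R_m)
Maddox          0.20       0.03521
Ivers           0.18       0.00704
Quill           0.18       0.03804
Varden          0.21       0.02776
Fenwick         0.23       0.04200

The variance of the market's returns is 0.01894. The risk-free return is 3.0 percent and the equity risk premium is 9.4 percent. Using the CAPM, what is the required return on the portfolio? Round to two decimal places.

18.21%

β_Maddox = 0.03521 / 0.01894 = 1.8590
β_Ivers = 0.00704 / 0.01894 = 0.3717
β_Quill = 0.03804 / 0.01894 = 2.0084
β_Varden = 0.02776 / 0.01894 = 1.4657
β_Fenwick = 0.04200 / 0.01894 = 2.2175
β_P = Σ w_i β_i = 0.20×1.8590 + 0.18×0.3717 + 0.18×2.0084 + 0.21×1.4657 + 0.23×2.2175 = 1.6180
E(R_P) = R_f + β_P × MRP = 3.0% + 1.6180 × 9.4% = 18.21%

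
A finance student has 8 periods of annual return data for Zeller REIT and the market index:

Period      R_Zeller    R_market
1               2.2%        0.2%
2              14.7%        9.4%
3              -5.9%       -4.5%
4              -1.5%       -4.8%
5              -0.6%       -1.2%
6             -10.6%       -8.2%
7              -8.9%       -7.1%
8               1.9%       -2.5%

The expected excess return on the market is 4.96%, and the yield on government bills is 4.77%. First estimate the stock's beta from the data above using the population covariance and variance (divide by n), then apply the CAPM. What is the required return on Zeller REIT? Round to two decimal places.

11.70%

Mean R_i = (2.2 + 14.7 − 5.9 − 1.5 − 0.6 − 10.6 − 8.9 + 1.9) / 8 = -1.0875%
Mean R_m = (0.2 + 9.4 − 4.5 − 4.8 − 1.2 − 8.2 − 7.1 − 2.5) / 8 = -2.3375%
Σ(R_i − R̄_i)(R_m − R̄_m) = 298.1138  ⇒  Cov = 298.1138 / 8 = 37.2642
Σ(R_m − R̄_m)² = 213.3188  ⇒  Var(R_m) = 213.3188 / 8 = 26.6649
β = Cov / Var(R_m) = 37.2642 / 26.6649 = 1.3975
E(R) = R_f + β × MRP = 4.77% + 1.3975 × 4.96% = 11.70%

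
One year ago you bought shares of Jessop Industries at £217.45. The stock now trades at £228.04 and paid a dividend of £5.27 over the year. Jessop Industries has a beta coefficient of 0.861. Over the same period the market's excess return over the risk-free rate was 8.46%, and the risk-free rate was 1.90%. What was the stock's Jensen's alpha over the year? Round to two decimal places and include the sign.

-1.89%

Realised HPR = (P1 + D1 − P0) / P0 = (228.04 + 5.27 − 217.45) / 217.45 = 15.86 / 217.45 = 7.2936%
CAPM required = R_f + β·MRP = 1.90% + 0.861 × 8.46% = 9.18406%
α = realised − required = 7.2936% − 9.18406% = -1.89%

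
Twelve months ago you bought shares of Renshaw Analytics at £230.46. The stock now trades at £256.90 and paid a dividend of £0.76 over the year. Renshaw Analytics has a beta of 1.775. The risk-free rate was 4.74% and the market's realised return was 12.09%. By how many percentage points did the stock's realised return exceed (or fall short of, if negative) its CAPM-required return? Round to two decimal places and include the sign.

Realised HPR = (P1 + D1 − P0) / P0 = (256.90 + 0.76 − 230.46) / 230.46 = 27.20 / 230.46 = 11.8025%
MRP = 12.09% − 4.74% = 7.35%
CAPM required = R_f + β·MRP = 4.74% + 1.775 × 7.35% = 17.78625%
α = realised − required = 11.8025% − 17.78625% = -5.98%

-5.98%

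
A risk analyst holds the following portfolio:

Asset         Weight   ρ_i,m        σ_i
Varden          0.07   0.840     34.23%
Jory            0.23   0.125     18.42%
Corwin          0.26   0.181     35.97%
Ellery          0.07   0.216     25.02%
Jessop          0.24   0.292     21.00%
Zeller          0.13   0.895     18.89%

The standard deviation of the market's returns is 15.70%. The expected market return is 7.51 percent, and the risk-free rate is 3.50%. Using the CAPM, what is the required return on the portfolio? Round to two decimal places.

5.62%

β_Varden = 0.840 × 34.23% / 15.70% = 1.8314
β_Jory = 0.125 × 18.42% / 15.70% = 0.1467
β_Corwin = 0.181 × 35.97% / 15.70% = 0.4147
β_Ellery = 0.216 × 25.02% / 15.70% = 0.3442
β_Jessop = 0.292 × 21.00% / 15.70% = 0.3906
β_Zeller = 0.895 × 18.89% / 15.70% = 1.0769
β_P = Σ w_i β_i = 0.07×1.8314 + 0.23×0.1467 + 0.26×0.4147 + 0.07×0.3442 + 0.24×0.3906 + 0.13×1.0769 = 0.5276
MRP = 7.51% − 3.50% = 4.01%
E(R_P) = R_f + β_P × MRP = 3.50% + 0.5276 × 4.01% = 5.62%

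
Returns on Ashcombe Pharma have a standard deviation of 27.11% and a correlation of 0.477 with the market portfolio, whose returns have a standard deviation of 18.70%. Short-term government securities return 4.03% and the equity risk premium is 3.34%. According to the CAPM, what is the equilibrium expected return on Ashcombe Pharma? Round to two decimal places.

6.34%

β = ρ × σ_i / σ_m = 0.477 × 27.11% / 18.70% = 0.6915
E(R) = 4.03% + 0.6915 × 3.34% = 6.34%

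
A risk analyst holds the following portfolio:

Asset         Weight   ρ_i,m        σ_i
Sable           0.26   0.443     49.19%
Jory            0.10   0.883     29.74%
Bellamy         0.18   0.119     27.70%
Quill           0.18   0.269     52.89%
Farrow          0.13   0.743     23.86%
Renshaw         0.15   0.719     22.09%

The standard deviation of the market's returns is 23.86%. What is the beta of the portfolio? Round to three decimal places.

β_Sable = 0.443 × 49.19% / 23.86% = 0.9133
β_Jory = 0.883 × 29.74% / 23.86% = 1.1006
β_Bellamy = 0.119 × 27.70% / 23.86% = 0.1382
β_Quill = 0.269 × 52.89% / 23.86% = 0.5963
β_Farrow = 0.743 × 23.86% / 23.86% = 0.7430
β_Renshaw = 0.719 × 22.09% / 23.86% = 0.6657
β_P = Σ w_i β_i = 0.26×0.9133 + 0.10×1.1006 + 0.18×0.1382 + 0.18×0.5963 + 0.13×0.7430 + 0.15×0.6657 = 0.6762

0.676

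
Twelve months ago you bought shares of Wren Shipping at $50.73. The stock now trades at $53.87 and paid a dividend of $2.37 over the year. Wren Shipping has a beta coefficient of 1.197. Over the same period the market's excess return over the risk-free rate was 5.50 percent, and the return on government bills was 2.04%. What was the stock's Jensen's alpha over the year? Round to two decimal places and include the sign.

Realised HPR = (P1 + D1 − P0) / P0 = (53.87 + 2.37 − 50.73) / 50.73 = 5.51 / 50.73 = 10.8614%
CAPM required = R_f + β·MRP = 2.04% + 1.197 × 5.50% = 8.62350%
α = realised − required = 10.8614% − 8.62350% = +2.24%

+2.24%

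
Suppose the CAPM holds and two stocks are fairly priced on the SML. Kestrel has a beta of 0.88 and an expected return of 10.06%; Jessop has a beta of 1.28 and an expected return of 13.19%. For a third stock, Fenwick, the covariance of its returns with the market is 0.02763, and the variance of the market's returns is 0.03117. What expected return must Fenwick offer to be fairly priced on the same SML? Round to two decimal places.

MRP = (13.19% − 10.06%) / (1.28 − 0.88) = 7.8250%
R_f = 10.06% − 0.88 × 7.8250% = 3.1740%
β_Fenwick = Cov / Var(R_m) = 0.02763 / 0.03117 = 0.8864
E(R_Fenwick) = R_f + β × MRP = 3.1740% + 0.8864 × 7.8250% = 10.11%

10.11%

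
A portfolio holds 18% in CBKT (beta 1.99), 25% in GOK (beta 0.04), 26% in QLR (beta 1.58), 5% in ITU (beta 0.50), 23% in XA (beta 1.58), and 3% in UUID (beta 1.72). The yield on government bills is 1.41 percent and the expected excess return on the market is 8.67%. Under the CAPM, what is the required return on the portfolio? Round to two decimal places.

11.98%

β_P = Σ w_i β_i = 0.18×1.99 + 0.25×0.04 + 0.26×1.58 + 0.05×0.50 + 0.23×1.58 + 0.03×1.72 = 1.2190
E(R_P) = R_f + β_P × MRP = 1.41% + 1.2190 × 8.67% = 11.98%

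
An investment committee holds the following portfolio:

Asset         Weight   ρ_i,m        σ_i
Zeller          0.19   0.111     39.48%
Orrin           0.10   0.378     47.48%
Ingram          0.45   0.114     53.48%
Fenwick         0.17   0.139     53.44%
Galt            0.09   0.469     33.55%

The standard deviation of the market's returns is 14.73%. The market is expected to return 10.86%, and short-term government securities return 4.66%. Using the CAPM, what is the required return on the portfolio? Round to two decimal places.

β_Zeller = 0.111 × 39.48% / 14.73% = 0.2975
β_Orrin = 0.378 × 47.48% / 14.73% = 1.2184
β_Ingram = 0.114 × 53.48% / 14.73% = 0.4139
β_Fenwick = 0.139 × 53.44% / 14.73% = 0.5043
β_Galt = 0.469 × 33.55% / 14.73% = 1.0682
β_P = Σ w_i β_i = 0.19×0.2975 + 0.10×1.2184 + 0.45×0.4139 + 0.17×0.5043 + 0.09×1.0682 = 0.5465
MRP = 10.86% − 4.66% = 6.20%
E(R_P) = R_f + β_P × MRP = 4.66% + 0.5465 × 6.20% = 8.05%

8.05%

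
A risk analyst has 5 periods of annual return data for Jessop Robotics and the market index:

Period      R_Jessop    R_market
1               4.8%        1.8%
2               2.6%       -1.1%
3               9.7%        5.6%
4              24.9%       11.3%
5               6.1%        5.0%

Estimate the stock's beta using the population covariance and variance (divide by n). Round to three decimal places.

1.790

Mean R_i = (4.8 + 2.6 + 9.7 + 24.9 + 6.1) / 5 = 9.6200%
Mean R_m = (1.8 − 1.1 + 5.6 + 11.3 + 5.0) / 5 = 4.5200%
Σ(R_i − R̄_i)(R_m − R̄_m) = 154.5580  ⇒  Cov = 154.5580 / 5 = 30.9116
Σ(R_m − R̄_m)² = 86.3480  ⇒  Var(R_m) = 86.3480 / 5 = 17.2696
β = Cov / Var(R_m) = 30.9116 / 17.2696 = 1.7899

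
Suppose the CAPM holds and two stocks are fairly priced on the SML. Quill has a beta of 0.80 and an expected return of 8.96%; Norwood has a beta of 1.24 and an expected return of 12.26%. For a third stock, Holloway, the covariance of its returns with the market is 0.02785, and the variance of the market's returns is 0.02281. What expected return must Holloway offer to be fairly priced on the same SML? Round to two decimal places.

MRP = (12.26% − 8.96%) / (1.24 − 0.80) = 7.5000%
R_f = 8.96% − 0.80 × 7.5000% = 2.9600%
β_Holloway = Cov / Var(R_m) = 0.02785 / 0.02281 = 1.2210
E(R_Holloway) = R_f + β × MRP = 2.9600% + 1.2210 × 7.5000% = 12.12%

12.12%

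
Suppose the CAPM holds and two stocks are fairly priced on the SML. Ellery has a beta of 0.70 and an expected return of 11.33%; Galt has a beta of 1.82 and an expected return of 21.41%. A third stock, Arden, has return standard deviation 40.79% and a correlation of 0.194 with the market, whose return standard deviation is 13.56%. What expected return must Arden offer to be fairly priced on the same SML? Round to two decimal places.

MRP = (21.41% − 11.33%) / (1.82 − 0.70) = 9.0000%
R_f = 11.33% − 0.70 × 9.0000% = 5.0300%
β_Arden = ρ·σ_i/σ_m = 0.194 × 40.79 / 13.56 = 0.5836
E(R_Arden) = R_f + β × MRP = 5.0300% + 0.5836 × 9.0000% = 10.28%

10.28%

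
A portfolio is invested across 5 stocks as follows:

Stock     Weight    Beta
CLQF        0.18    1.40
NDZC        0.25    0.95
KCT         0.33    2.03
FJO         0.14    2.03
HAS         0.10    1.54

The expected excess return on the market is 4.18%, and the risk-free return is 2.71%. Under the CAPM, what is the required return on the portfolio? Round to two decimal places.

β_P = Σ w_i β_i = 0.18×1.40 + 0.25×0.95 + 0.33×2.03 + 0.14×2.03 + 0.10×1.54 = 1.5976
E(R_P) = R_f + β_P × MRP = 2.71% + 1.5976 × 4.18% = 9.39%

9.39%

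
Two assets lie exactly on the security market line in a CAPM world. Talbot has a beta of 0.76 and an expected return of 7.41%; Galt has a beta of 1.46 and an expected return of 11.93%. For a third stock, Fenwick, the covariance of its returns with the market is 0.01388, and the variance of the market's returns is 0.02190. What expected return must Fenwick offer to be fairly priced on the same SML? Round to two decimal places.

6.60%

MRP = (11.93% − 7.41%) / (1.46 − 0.76) = 6.4571%
R_f = 7.41% − 0.76 × 6.4571% = 2.5026%
β_Fenwick = Cov / Var(R_m) = 0.01388 / 0.02190 = 0.6338
E(R_Fenwick) = R_f + β × MRP = 2.5026% + 0.6338 × 6.4571% = 6.60%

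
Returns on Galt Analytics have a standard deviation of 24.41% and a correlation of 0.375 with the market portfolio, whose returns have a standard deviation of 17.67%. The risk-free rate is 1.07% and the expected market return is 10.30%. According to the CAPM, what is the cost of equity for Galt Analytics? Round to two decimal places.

β = ρ × σ_i / σ_m = 0.375 × 24.41% / 17.67% = 0.5180
MRP = 10.30% − 1.07% = 9.23%
E(R) = 1.07% + 0.5180 × 9.23% = 5.85%

5.85%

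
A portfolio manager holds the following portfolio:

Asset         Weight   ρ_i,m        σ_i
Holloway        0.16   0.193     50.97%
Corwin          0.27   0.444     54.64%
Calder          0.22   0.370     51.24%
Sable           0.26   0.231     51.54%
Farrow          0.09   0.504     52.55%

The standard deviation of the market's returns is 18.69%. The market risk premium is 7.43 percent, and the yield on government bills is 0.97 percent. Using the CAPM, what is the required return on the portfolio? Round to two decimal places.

8.04%

β_Holloway = 0.193 × 50.97% / 18.69% = 0.5263
β_Corwin = 0.444 × 54.64% / 18.69% = 1.2980
β_Calder = 0.370 × 51.24% / 18.69% = 1.0144
β_Sable = 0.231 × 51.54% / 18.69% = 0.6370
β_Farrow = 0.504 × 52.55% / 18.69% = 1.4171
β_P = Σ w_i β_i = 0.16×0.5263 + 0.27×1.2980 + 0.22×1.0144 + 0.26×0.6370 + 0.09×1.4171 = 0.9510
E(R_P) = R_f + β_P × MRP = 0.97% + 0.9510 × 7.43% = 8.04%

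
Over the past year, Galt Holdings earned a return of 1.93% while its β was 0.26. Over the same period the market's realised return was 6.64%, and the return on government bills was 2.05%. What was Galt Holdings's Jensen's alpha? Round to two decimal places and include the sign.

Market excess return = 6.64% − 2.05% = 4.59%
CAPM benchmark = R_f + β(R_m − R_f) = 2.05% + 0.26 × 4.59% = 3.2434%
α = actual − benchmark = 1.93% − 3.2434% = -1.31%

-1.31%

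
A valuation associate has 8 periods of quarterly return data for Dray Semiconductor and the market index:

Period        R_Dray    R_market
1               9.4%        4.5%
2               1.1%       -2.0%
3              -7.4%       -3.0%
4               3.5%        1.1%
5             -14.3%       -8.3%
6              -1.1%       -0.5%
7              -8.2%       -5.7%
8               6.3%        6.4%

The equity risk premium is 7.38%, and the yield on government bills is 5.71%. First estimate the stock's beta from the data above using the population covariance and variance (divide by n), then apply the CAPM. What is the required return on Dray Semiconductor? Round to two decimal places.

Mean R_i = (9.4 + 1.1 − 7.4 + 3.5 − 14.3 − 1.1 − 8.2 + 6.3) / 8 = -1.3375%
Mean R_m = (4.5 − 2.0 − 3.0 + 1.1 − 8.3 − 0.5 − 5.7 + 6.4) / 8 = -0.9375%
Σ(R_i − R̄_i)(R_m − R̄_m) = 262.4188  ⇒  Cov = 262.4188 / 8 = 32.8024
Σ(R_m − R̄_m)² = 170.0188  ⇒  Var(R_m) = 170.0188 / 8 = 21.2524
β = Cov / Var(R_m) = 32.8024 / 21.2524 = 1.5435
E(R) = R_f + β × MRP = 5.71% + 1.5435 × 7.38% = 17.10%

17.10%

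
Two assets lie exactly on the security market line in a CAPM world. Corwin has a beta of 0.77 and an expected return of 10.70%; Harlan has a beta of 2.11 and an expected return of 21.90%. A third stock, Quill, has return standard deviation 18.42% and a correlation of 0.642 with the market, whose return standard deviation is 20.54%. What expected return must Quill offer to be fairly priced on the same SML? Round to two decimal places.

MRP = (21.90% − 10.70%) / (2.11 − 0.77) = 8.3582%
R_f = 10.70% − 0.77 × 8.3582% = 4.2642%
β_Quill = ρ·σ_i/σ_m = 0.642 × 18.42 / 20.54 = 0.5757
E(R_Quill) = R_f + β × MRP = 4.2642% + 0.5757 × 8.3582% = 9.08%

9.08%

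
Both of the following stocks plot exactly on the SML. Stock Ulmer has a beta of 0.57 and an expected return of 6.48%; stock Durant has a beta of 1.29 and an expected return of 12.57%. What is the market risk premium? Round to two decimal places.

8.46%

Both satisfy E(R) = R_f + β·MRP, so the slope of the SML is
MRP = (12.57% − 6.48%) / (1.29 − 0.57) = 6.09% / 0.72 = 8.4583%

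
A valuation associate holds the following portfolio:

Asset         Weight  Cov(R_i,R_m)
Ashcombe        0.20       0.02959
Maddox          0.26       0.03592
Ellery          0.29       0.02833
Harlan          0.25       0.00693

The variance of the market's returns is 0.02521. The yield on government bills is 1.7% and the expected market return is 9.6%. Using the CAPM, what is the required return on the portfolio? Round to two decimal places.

β_Ashcombe = 0.02959 / 0.02521 = 1.1737
β_Maddox = 0.03592 / 0.02521 = 1.4248
β_Ellery = 0.02833 / 0.02521 = 1.1238
β_Harlan = 0.00693 / 0.02521 = 0.2749
β_P = Σ w_i β_i = 0.20×1.1737 + 0.26×1.4248 + 0.29×1.1238 + 0.25×0.2749 = 0.9998
MRP = 9.6% − 1.7% = 7.90%
E(R_P) = R_f + β_P × MRP = 1.7% + 0.9998 × 7.9% = 9.60%

9.60%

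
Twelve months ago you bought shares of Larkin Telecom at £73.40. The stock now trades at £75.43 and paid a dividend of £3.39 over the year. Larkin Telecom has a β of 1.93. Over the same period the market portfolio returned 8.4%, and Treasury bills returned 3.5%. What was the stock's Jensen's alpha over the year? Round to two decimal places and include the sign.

-5.57%

Realised HPR = (P1 + D1 − P0) / P0 = (75.43 + 3.39 − 73.40) / 73.40 = 5.42 / 73.40 = 7.3842%
MRP = 8.4% − 3.5% = 4.90%
CAPM required = R_f + β·MRP = 3.5% + 1.93 × 4.9% = 12.9570%
α = realised − required = 7.3842% − 12.9570% = -5.57%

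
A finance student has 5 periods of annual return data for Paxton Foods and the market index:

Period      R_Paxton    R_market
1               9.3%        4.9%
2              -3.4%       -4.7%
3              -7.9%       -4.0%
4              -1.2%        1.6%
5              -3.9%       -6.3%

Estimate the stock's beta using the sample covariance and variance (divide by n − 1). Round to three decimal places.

1.154

Mean R_i = (9.3 − 3.4 − 7.9 − 1.2 − 3.9) / 5 = -1.4200%
Mean R_m = (4.9 − 4.7 − 4.0 + 1.6 − 6.3) / 5 = -1.7000%
Σ(R_i − R̄_i)(R_m − R̄_m) = 103.7300  ⇒  Cov = 103.7300 / 4 = 25.9325
Σ(R_m − R̄_m)² = 89.9000  ⇒  Var(R_m) = 89.9000 / 4 = 22.4750
β = Cov / Var(R_m) = 25.9325 / 22.4750 = 1.1538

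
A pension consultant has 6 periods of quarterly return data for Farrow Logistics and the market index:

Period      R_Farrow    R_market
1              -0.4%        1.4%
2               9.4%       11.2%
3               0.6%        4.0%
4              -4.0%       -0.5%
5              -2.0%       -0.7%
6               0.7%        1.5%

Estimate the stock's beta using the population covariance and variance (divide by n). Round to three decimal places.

Mean R_i = (-0.4 + 9.4 + 0.6 − 4.0 − 2.0 + 0.7) / 6 = 0.7167%
Mean R_m = (1.4 + 11.2 + 4.0 − 0.5 − 0.7 + 1.5) / 6 = 2.8167%
Σ(R_i − R̄_i)(R_m − R̄_m) = 99.4583  ⇒  Cov = 99.4583 / 6 = 16.5764
Σ(R_m − R̄_m)² = 98.7883  ⇒  Var(R_m) = 98.7883 / 6 = 16.4647
β = Cov / Var(R_m) = 16.5764 / 16.4647 = 1.0068

1.007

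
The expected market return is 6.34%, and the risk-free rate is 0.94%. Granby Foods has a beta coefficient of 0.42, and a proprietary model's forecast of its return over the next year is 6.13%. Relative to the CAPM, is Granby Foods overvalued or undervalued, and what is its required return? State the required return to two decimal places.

Undervalued; required return 3.21%

MRP = 6.34% − 0.94% = 5.40%
Required return = R_f + β·MRP = 0.94% + 0.42 × 5.40% = 3.21%
Forecast 6.13% > required 3.21% → the stock plots above the SML → undervalued.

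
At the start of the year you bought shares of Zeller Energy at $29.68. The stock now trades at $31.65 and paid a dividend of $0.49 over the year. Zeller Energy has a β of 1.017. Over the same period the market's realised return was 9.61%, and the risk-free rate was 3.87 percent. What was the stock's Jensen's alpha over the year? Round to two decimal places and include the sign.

Realised HPR = (P1 + D1 − P0) / P0 = (31.65 + 0.49 − 29.68) / 29.68 = 2.46 / 29.68 = 8.2884%
MRP = 9.61% − 3.87% = 5.74%
CAPM required = R_f + β·MRP = 3.87% + 1.017 × 5.74% = 9.70758%
α = realised − required = 8.2884% − 9.70758% = -1.42%

-1.42%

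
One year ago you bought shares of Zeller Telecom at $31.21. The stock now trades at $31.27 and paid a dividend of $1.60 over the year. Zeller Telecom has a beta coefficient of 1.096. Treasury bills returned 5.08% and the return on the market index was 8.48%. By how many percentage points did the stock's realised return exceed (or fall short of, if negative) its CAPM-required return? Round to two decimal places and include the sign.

-3.49%

Realised HPR = (P1 + D1 − P0) / P0 = (31.27 + 1.60 − 31.21) / 31.21 = 1.66 / 31.21 = 5.3188%
MRP = 8.48% − 5.08% = 3.40%
CAPM required = R_f + β·MRP = 5.08% + 1.096 × 3.40% = 8.80640%
α = realised − required = 5.3188% − 8.80640% = -3.49%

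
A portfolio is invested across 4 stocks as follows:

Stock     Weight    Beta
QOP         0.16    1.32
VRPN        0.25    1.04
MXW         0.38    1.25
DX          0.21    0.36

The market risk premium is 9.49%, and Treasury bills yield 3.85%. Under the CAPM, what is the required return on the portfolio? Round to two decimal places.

13.55%

β_P = Σ w_i β_i = 0.16×1.32 + 0.25×1.04 + 0.38×1.25 + 0.21×0.36 = 1.0218
E(R_P) = R_f + β_P × MRP = 3.85% + 1.0218 × 9.49% = 13.55%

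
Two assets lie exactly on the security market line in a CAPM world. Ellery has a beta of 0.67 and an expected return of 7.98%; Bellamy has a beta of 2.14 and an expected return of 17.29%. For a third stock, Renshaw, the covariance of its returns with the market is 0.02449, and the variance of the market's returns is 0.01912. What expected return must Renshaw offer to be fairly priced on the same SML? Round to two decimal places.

MRP = (17.29% − 7.98%) / (2.14 − 0.67) = 6.3333%
R_f = 7.98% − 0.67 × 6.3333% = 3.7367%
β_Renshaw = Cov / Var(R_m) = 0.02449 / 0.01912 = 1.2809
E(R_Renshaw) = R_f + β × MRP = 3.7367% + 1.2809 × 6.3333% = 11.85%

11.85%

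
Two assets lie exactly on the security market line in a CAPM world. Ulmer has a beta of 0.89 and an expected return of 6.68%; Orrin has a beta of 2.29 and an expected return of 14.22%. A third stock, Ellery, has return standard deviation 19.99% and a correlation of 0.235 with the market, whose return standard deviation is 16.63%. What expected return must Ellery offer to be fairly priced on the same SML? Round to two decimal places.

3.41%

MRP = (14.22% − 6.68%) / (2.29 − 0.89) = 5.3857%
R_f = 6.68% − 0.89 × 5.3857% = 1.8867%
β_Ellery = ρ·σ_i/σ_m = 0.235 × 19.99 / 16.63 = 0.2825
E(R_Ellery) = R_f + β × MRP = 1.8867% + 0.2825 × 5.3857% = 3.41%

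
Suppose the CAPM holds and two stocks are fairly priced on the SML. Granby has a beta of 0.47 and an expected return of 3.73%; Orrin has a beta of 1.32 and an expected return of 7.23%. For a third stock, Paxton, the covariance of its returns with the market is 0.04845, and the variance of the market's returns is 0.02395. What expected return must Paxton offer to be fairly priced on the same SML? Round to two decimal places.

MRP = (7.23% − 3.73%) / (1.32 − 0.47) = 4.1176%
R_f = 3.73% − 0.47 × 4.1176% = 1.7947%
β_Paxton = Cov / Var(R_m) = 0.04845 / 0.02395 = 2.0230
E(R_Paxton) = R_f + β × MRP = 1.7947% + 2.0230 × 4.1176% = 10.12%

10.12%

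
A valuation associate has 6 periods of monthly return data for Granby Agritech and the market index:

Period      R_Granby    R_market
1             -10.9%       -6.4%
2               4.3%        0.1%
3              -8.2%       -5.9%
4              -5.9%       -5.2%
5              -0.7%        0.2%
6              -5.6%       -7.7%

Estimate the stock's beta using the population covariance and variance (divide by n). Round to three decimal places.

Mean R_i = (-10.9 + 4.3 − 8.2 − 5.9 − 0.7 − 5.6) / 6 = -4.5000%
Mean R_m = (-6.4 + 0.1 − 5.9 − 5.2 + 0.2 − 7.7) / 6 = -4.1500%
Σ(R_i − R̄_i)(R_m − R̄_m) = 80.1800  ⇒  Cov = 80.1800 / 6 = 13.3633
Σ(R_m − R̄_m)² = 58.8150  ⇒  Var(R_m) = 58.8150 / 6 = 9.8025
β = Cov / Var(R_m) = 13.3633 / 9.8025 = 1.3633

1.363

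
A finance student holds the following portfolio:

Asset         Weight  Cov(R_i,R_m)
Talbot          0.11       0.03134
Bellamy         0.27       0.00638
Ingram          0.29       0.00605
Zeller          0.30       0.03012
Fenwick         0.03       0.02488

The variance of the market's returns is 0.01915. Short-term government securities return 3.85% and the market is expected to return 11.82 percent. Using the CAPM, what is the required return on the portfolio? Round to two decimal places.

10.80%

β_Talbot = 0.03134 / 0.01915 = 1.6366
β_Bellamy = 0.00638 / 0.01915 = 0.3332
β_Ingram = 0.00605 / 0.01915 = 0.3159
β_Zeller = 0.03012 / 0.01915 = 1.5728
β_Fenwick = 0.02488 / 0.01915 = 1.2992
β_P = Σ w_i β_i = 0.11×1.6366 + 0.27×0.3332 + 0.29×0.3159 + 0.30×1.5728 + 0.03×1.2992 = 0.8724
MRP = 11.82% − 3.85% = 7.97%
E(R_P) = R_f + β_P × MRP = 3.85% + 0.8724 × 7.97% = 10.80%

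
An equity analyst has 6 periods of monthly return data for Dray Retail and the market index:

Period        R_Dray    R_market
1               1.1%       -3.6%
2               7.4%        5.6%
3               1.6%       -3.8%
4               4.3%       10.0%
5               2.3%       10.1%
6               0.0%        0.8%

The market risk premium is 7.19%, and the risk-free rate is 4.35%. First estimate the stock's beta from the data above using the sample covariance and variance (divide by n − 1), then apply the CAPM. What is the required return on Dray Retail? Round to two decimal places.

5.94%

Mean R_i = (1.1 + 7.4 + 1.6 + 4.3 + 2.3 + 0.0) / 6 = 2.7833%
Mean R_m = (-3.6 + 5.6 − 3.8 + 10.0 + 10.1 + 0.8) / 6 = 3.1833%
Σ(R_i − R̄_i)(R_m − R̄_m) = 44.4683  ⇒  Cov = 44.4683 / 5 = 8.8937
Σ(R_m − R̄_m)² = 200.6083  ⇒  Var(R_m) = 200.6083 / 5 = 40.1217
β = Cov / Var(R_m) = 8.8937 / 40.1217 = 0.2217
E(R) = R_f + β × MRP = 4.35% + 0.2217 × 7.19% = 5.94%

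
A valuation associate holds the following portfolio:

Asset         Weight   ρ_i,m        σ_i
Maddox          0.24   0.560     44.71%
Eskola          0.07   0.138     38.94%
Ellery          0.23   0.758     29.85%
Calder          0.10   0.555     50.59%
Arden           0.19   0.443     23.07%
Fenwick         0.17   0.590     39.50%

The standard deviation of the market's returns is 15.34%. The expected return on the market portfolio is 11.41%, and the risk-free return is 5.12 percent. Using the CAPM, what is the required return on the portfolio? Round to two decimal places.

13.44%

β_Maddox = 0.560 × 44.71% / 15.34% = 1.6322
β_Eskola = 0.138 × 38.94% / 15.34% = 0.3503
β_Ellery = 0.758 × 29.85% / 15.34% = 1.4750
β_Calder = 0.555 × 50.59% / 15.34% = 1.8303
β_Arden = 0.443 × 23.07% / 15.34% = 0.6662
β_Fenwick = 0.590 × 39.50% / 15.34% = 1.5192
β_P = Σ w_i β_i = 0.24×1.6322 + 0.07×0.3503 + 0.23×1.4750 + 0.10×1.8303 + 0.19×0.6662 + 0.17×1.5192 = 1.3234
MRP = 11.41% − 5.12% = 6.29%
E(R_P) = R_f + β_P × MRP = 5.12% + 1.3234 × 6.29% = 13.44%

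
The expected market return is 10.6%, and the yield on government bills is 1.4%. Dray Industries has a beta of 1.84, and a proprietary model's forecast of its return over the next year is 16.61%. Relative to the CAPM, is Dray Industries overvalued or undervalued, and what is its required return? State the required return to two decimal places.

MRP = 10.6% − 1.4% = 9.20%
Required return = R_f + β·MRP = 1.4% + 1.84 × 9.2% = 18.33%
Forecast 16.61% < required 18.33% → the stock plots below the SML → overvalued.

Overvalued; required return 18.33%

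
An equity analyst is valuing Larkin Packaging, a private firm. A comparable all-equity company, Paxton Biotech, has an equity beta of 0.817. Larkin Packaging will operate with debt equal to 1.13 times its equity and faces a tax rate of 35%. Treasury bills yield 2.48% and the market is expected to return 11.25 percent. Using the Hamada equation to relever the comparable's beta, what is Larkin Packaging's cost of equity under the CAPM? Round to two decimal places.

14.91%

β_L = β_U × [1 + (1 − t)(D/E)] = 0.817 × [1 + (1 − 0.35) × 1.13]
    = 0.817 × [1 + 0.65 × 1.13] = 0.817 × 1.7345 = 1.4171
MRP = 11.25% − 2.48% = 8.77%
E(R) = R_f + β_L × MRP = 2.48% + 1.4171 × 8.77% = 14.91%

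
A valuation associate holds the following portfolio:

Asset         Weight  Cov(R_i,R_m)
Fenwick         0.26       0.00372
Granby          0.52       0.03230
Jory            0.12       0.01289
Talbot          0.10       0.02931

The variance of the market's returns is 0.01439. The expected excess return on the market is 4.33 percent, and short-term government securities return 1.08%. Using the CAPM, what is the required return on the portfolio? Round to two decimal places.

β_Fenwick = 0.00372 / 0.01439 = 0.2585
β_Granby = 0.03230 / 0.01439 = 2.2446
β_Jory = 0.01289 / 0.01439 = 0.8958
β_Talbot = 0.02931 / 0.01439 = 2.0368
β_P = Σ w_i β_i = 0.26×0.2585 + 0.52×2.2446 + 0.12×0.8958 + 0.10×2.0368 = 1.5456
E(R_P) = R_f + β_P × MRP = 1.08% + 1.5456 × 4.33% = 7.77%

7.77%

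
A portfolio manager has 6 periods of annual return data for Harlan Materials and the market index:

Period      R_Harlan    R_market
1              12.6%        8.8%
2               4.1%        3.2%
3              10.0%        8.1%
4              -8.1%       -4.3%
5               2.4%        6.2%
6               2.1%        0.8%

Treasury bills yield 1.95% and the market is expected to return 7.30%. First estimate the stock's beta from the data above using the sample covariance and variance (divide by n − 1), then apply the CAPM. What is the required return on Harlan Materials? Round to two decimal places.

9.21%

Mean R_i = (12.6 + 4.1 + 10.0 − 8.1 + 2.4 + 2.1) / 6 = 3.8500%
Mean R_m = (8.8 + 3.2 + 8.1 − 4.3 + 6.2 + 0.8) / 6 = 3.8000%
Σ(R_i − R̄_i)(R_m − R̄_m) = 168.6100  ⇒  Cov = 168.6100 / 5 = 33.7220
Σ(R_m − R̄_m)² = 124.2200  ⇒  Var(R_m) = 124.2200 / 5 = 24.8440
β = Cov / Var(R_m) = 33.7220 / 24.8440 = 1.3573
MRP = 7.30% − 1.95% = 5.35%
E(R) = R_f + β × MRP = 1.95% + 1.3573 × 5.35% = 9.21%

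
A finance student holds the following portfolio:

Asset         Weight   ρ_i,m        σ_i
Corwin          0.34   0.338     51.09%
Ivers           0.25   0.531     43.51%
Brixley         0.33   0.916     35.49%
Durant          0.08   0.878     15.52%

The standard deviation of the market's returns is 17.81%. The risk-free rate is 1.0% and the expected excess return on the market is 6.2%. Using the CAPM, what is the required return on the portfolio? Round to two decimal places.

β_Corwin = 0.338 × 51.09% / 17.81% = 0.9696
β_Ivers = 0.531 × 43.51% / 17.81% = 1.2972
β_Brixley = 0.916 × 35.49% / 17.81% = 1.8253
β_Durant = 0.878 × 15.52% / 17.81% = 0.7651
β_P = Σ w_i β_i = 0.34×0.9696 + 0.25×1.2972 + 0.33×1.8253 + 0.08×0.7651 = 1.3175
E(R_P) = R_f + β_P × MRP = 1.0% + 1.3175 × 6.2% = 9.17%

9.17%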